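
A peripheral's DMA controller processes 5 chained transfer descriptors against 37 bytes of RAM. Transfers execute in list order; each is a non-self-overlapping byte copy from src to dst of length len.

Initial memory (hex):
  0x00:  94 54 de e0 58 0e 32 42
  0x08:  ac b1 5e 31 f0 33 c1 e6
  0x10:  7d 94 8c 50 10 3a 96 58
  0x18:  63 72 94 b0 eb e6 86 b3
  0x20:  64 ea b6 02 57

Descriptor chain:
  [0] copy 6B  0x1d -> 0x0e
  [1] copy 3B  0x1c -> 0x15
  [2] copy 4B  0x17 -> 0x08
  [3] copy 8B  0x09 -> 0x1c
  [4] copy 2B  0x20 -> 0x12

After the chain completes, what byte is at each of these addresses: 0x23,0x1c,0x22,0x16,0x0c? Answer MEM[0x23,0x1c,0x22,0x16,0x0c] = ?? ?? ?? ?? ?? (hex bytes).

MEM[0x23,0x1c,0x22,0x16,0x0c] = b3 63 86 e6 f0

  after D0: wrote 6B at 0x0e = e686b364eab6
  after D1: wrote 3B at 0x15 = ebe686
  after D2: wrote 4B at 0x08 = 86637294
  after D3: wrote 8B at 0x1c = 637294f033e686b3
  after D4: wrote 2B at 0x12 = 33e6
query mem[0x23]=0xb3, mem[0x1c]=0x63, mem[0x22]=0x86, mem[0x16]=0xe6, mem[0x0c]=0xf0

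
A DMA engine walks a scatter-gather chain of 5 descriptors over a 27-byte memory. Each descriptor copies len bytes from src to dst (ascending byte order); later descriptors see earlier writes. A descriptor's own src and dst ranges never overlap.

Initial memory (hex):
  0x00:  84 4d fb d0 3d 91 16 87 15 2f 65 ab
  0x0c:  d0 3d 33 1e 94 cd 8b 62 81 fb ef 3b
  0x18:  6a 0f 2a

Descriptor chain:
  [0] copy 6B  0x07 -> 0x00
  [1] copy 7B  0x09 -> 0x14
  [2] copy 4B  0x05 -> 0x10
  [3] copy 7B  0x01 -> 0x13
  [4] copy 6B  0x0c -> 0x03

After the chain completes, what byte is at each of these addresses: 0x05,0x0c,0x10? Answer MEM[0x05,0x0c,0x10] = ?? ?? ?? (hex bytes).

[0] 0x07->0x00 len=6 : 87 15 2f 65 ab d0
[1] 0x09->0x14 len=7 : 2f 65 ab d0 3d 33 1e
[2] 0x05->0x10 len=4 : d0 16 87 15
[3] 0x01->0x13 len=7 : 15 2f 65 ab d0 16 87
[4] 0x0c->0x03 len=6 : d0 3d 33 1e d0 16
query mem[0x05]=0x33, mem[0x0c]=0xd0, mem[0x10]=0xd0

MEM[0x05,0x0c,0x10] = 33 d0 d0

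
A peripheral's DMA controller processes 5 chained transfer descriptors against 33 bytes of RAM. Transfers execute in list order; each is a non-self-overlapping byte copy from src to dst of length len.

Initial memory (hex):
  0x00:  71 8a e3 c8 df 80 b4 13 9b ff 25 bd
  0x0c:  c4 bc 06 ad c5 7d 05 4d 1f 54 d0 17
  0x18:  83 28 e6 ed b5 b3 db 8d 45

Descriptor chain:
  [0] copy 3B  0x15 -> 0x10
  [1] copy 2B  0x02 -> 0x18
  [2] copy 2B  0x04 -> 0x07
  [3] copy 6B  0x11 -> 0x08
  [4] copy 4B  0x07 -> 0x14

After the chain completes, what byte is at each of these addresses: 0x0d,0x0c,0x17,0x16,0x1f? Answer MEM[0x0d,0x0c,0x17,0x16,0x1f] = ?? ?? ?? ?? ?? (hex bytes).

#0 dst[0x10+3] := {0x54,0xd0,0x17}
#1 dst[0x18+2] := {0xe3,0xc8}
#2 dst[0x07+2] := {0xdf,0x80}
#3 dst[0x08+6] := {0xd0,0x17,0x4d,0x1f,0x54,0xd0}
#4 dst[0x14+4] := {0xdf,0xd0,0x17,0x4d}
query mem[0x0d]=0xd0, mem[0x0c]=0x54, mem[0x17]=0x4d, mem[0x16]=0x17, mem[0x1f]=0x8d

MEM[0x0d,0x0c,0x17,0x16,0x1f] = d0 54 4d 17 8d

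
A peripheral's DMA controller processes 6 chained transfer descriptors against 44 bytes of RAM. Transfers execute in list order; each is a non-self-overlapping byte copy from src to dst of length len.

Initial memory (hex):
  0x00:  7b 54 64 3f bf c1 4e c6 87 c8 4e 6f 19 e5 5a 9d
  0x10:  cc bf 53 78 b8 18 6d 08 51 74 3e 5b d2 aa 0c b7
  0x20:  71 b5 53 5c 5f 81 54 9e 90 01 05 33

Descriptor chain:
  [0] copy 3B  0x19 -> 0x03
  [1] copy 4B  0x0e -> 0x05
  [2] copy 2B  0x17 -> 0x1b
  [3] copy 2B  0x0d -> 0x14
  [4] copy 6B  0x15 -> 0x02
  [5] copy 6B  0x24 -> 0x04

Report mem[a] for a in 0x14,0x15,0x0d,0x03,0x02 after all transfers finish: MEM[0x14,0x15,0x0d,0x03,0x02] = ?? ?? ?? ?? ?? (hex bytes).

MEM[0x14,0x15,0x0d,0x03,0x02] = e5 5a e5 6d 5a

D0: mem[0x03..0x05] <- [74 3e 5b]
D1: mem[0x05..0x08] <- [5a 9d cc bf]
D2: mem[0x1b..0x1c] <- [08 51]
D3: mem[0x14..0x15] <- [e5 5a]
D4: mem[0x02..0x07] <- [5a 6d 08 51 74 3e]
D5: mem[0x04..0x09] <- [5f 81 54 9e 90 01]
query mem[0x14]=0xe5, mem[0x15]=0x5a, mem[0x0d]=0xe5, mem[0x03]=0x6d, mem[0x02]=0x5a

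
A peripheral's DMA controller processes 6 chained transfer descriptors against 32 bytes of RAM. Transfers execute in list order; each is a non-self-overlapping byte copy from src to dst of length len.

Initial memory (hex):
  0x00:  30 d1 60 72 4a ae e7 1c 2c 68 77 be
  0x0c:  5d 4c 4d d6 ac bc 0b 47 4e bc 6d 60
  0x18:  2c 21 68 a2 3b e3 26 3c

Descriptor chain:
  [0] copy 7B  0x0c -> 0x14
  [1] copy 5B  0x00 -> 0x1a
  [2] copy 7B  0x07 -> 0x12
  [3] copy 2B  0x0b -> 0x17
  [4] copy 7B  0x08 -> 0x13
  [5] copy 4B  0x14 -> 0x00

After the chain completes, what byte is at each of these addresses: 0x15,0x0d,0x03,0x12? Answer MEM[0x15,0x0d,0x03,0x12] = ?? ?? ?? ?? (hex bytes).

MEM[0x15,0x0d,0x03,0x12] = 77 4c 5d 1c

#0 dst[0x14+7] := {0x5d,0x4c,0x4d,0xd6,0xac,0xbc,0x0b}
#1 dst[0x1a+5] := {0x30,0xd1,0x60,0x72,0x4a}
#2 dst[0x12+7] := {0x1c,0x2c,0x68,0x77,0xbe,0x5d,0x4c}
#3 dst[0x17+2] := {0xbe,0x5d}
#4 dst[0x13+7] := {0x2c,0x68,0x77,0xbe,0x5d,0x4c,0x4d}
#5 dst[0x00+4] := {0x68,0x77,0xbe,0x5d}
query mem[0x15]=0x77, mem[0x0d]=0x4c, mem[0x03]=0x5d, mem[0x12]=0x1c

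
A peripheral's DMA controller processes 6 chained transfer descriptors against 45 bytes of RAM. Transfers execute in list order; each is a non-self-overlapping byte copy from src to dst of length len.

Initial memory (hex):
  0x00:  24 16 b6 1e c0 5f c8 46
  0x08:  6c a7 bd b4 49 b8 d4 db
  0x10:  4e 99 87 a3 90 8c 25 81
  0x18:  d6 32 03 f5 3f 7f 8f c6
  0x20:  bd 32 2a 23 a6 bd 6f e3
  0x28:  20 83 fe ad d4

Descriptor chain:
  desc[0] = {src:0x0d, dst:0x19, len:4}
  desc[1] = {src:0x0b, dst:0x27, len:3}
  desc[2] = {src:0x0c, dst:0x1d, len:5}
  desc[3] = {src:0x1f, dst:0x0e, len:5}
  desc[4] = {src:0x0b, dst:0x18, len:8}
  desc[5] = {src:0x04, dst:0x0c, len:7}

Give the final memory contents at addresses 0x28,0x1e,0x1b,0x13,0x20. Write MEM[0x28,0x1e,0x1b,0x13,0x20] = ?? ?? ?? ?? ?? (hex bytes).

MEM[0x28,0x1e,0x1b,0x13,0x20] = 49 2a d4 a3 db

#0 dst[0x19+4] := {0xb8,0xd4,0xdb,0x4e}
#1 dst[0x27+3] := {0xb4,0x49,0xb8}
#2 dst[0x1d+5] := {0x49,0xb8,0xd4,0xdb,0x4e}
#3 dst[0x0e+5] := {0xd4,0xdb,0x4e,0x2a,0x23}
#4 dst[0x18+8] := {0xb4,0x49,0xb8,0xd4,0xdb,0x4e,0x2a,0x23}
#5 dst[0x0c+7] := {0xc0,0x5f,0xc8,0x46,0x6c,0xa7,0xbd}
query mem[0x28]=0x49, mem[0x1e]=0x2a, mem[0x1b]=0xd4, mem[0x13]=0xa3, mem[0x20]=0xdb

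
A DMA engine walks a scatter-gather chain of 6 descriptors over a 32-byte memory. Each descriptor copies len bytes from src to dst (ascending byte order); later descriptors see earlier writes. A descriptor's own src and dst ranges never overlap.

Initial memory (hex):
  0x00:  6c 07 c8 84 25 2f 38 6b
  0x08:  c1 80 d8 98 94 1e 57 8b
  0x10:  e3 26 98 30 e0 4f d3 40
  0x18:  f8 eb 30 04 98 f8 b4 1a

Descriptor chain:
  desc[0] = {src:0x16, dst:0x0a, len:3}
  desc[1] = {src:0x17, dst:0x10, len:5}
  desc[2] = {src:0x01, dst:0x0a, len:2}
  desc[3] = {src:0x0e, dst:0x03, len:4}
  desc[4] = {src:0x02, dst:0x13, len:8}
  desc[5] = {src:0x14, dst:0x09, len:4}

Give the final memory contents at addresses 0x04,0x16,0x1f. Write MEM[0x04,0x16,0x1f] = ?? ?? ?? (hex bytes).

MEM[0x04,0x16,0x1f] = 8b 40 1a

#0 dst[0x0a+3] := {0xd3,0x40,0xf8}
#1 dst[0x10+5] := {0x40,0xf8,0xeb,0x30,0x04}
#2 dst[0x0a+2] := {0x07,0xc8}
#3 dst[0x03+4] := {0x57,0x8b,0x40,0xf8}
#4 dst[0x13+8] := {0xc8,0x57,0x8b,0x40,0xf8,0x6b,0xc1,0x80}
#5 dst[0x09+4] := {0x57,0x8b,0x40,0xf8}
query mem[0x04]=0x8b, mem[0x16]=0x40, mem[0x1f]=0x1a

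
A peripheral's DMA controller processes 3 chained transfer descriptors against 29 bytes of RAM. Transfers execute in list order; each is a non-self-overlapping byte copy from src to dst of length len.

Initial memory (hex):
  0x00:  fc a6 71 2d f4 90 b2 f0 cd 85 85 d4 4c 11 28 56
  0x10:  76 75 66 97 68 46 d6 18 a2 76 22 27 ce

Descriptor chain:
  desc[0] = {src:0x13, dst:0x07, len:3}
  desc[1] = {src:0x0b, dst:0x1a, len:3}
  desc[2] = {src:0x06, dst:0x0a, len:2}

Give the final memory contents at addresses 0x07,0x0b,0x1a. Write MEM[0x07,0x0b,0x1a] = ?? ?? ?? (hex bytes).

MEM[0x07,0x0b,0x1a] = 97 97 d4

  after D0: wrote 3B at 0x07 = 976846
  after D1: wrote 3B at 0x1a = d44c11
  after D2: wrote 2B at 0x0a = b297
query mem[0x07]=0x97, mem[0x0b]=0x97, mem[0x1a]=0xd4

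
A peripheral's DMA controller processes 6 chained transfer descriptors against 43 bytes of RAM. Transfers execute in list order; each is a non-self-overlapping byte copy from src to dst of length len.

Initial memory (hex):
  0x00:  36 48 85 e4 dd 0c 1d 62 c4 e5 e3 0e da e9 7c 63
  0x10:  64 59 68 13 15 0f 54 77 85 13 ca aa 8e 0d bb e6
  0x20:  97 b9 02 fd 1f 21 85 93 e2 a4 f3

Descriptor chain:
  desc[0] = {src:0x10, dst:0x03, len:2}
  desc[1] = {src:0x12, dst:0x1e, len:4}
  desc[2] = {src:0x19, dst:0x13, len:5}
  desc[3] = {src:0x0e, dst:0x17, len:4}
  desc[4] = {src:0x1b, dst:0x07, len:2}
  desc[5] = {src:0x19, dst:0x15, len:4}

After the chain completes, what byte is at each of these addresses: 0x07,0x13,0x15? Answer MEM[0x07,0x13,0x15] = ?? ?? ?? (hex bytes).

MEM[0x07,0x13,0x15] = aa 13 64

  after D0: wrote 2B at 0x03 = 6459
  after D1: wrote 4B at 0x1e = 6813150f
  after D2: wrote 5B at 0x13 = 13caaa8e0d
  after D3: wrote 4B at 0x17 = 7c636459
  after D4: wrote 2B at 0x07 = aa8e
  after D5: wrote 4B at 0x15 = 6459aa8e
query mem[0x07]=0xaa, mem[0x13]=0x13, mem[0x15]=0x64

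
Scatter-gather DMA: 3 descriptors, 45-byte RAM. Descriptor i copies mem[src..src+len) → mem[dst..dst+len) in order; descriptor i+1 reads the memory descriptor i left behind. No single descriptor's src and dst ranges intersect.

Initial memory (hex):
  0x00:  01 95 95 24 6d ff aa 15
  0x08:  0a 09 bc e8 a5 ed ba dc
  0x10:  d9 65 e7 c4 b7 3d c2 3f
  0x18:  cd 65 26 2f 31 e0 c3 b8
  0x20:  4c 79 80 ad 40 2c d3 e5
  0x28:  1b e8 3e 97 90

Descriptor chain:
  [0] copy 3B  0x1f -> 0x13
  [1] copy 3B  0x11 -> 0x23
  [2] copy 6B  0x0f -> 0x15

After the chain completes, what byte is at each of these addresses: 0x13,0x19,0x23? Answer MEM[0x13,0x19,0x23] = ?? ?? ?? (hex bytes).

MEM[0x13,0x19,0x23] = b8 b8 65

  after D0: wrote 3B at 0x13 = b84c79
  after D1: wrote 3B at 0x23 = 65e7b8
  after D2: wrote 6B at 0x15 = dcd965e7b84c
query mem[0x13]=0xb8, mem[0x19]=0xb8, mem[0x23]=0x65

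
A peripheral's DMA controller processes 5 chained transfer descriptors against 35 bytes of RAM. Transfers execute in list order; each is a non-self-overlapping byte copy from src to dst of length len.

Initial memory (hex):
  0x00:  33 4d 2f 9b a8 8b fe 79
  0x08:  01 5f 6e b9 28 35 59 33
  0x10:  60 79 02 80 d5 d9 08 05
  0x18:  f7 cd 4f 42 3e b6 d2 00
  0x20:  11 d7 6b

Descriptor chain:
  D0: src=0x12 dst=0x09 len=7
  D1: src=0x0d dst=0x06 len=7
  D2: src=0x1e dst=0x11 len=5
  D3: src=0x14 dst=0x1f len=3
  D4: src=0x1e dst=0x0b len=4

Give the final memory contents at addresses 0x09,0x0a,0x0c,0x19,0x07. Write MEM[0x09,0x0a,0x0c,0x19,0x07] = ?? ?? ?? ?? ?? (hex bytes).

[0] 0x12->0x09 len=7 : 02 80 d5 d9 08 05 f7
[1] 0x0d->0x06 len=7 : 08 05 f7 60 79 02 80
[2] 0x1e->0x11 len=5 : d2 00 11 d7 6b
[3] 0x14->0x1f len=3 : d7 6b 08
[4] 0x1e->0x0b len=4 : d2 d7 6b 08
query mem[0x09]=0x60, mem[0x0a]=0x79, mem[0x0c]=0xd7, mem[0x19]=0xcd, mem[0x07]=0x05

MEM[0x09,0x0a,0x0c,0x19,0x07] = 60 79 d7 cd 05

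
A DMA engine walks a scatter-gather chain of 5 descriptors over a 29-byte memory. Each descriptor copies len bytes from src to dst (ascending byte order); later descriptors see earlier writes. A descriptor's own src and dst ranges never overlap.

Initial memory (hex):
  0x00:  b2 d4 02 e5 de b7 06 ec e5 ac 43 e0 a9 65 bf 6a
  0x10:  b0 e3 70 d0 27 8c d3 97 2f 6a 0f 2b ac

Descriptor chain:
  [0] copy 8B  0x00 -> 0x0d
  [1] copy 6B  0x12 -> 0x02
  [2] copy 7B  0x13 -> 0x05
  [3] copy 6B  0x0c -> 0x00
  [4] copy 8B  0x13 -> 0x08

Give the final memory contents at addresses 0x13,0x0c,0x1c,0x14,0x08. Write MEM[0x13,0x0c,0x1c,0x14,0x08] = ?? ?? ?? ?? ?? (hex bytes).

#0 dst[0x0d+8] := {0xb2,0xd4,0x02,0xe5,0xde,0xb7,0x06,0xec}
#1 dst[0x02+6] := {0xb7,0x06,0xec,0x8c,0xd3,0x97}
#2 dst[0x05+7] := {0x06,0xec,0x8c,0xd3,0x97,0x2f,0x6a}
#3 dst[0x00+6] := {0xa9,0xb2,0xd4,0x02,0xe5,0xde}
#4 dst[0x08+8] := {0x06,0xec,0x8c,0xd3,0x97,0x2f,0x6a,0x0f}
query mem[0x13]=0x06, mem[0x0c]=0x97, mem[0x1c]=0xac, mem[0x14]=0xec, mem[0x08]=0x06

MEM[0x13,0x0c,0x1c,0x14,0x08] = 06 97 ac ec 06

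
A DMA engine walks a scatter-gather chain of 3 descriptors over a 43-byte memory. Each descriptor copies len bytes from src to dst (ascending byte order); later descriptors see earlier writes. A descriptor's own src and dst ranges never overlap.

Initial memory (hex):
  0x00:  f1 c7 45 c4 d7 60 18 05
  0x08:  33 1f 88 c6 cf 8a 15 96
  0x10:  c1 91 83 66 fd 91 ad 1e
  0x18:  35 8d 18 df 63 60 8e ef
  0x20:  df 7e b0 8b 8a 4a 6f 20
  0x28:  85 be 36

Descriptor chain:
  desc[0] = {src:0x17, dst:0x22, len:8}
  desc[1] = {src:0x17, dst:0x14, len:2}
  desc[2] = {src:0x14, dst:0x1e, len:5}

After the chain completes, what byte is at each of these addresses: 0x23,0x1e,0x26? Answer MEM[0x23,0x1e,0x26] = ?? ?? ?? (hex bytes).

MEM[0x23,0x1e,0x26] = 35 1e df

D0: mem[0x22..0x29] <- [1e 35 8d 18 df 63 60 8e]
D1: mem[0x14..0x15] <- [1e 35]
D2: mem[0x1e..0x22] <- [1e 35 ad 1e 35]
query mem[0x23]=0x35, mem[0x1e]=0x1e, mem[0x26]=0xdf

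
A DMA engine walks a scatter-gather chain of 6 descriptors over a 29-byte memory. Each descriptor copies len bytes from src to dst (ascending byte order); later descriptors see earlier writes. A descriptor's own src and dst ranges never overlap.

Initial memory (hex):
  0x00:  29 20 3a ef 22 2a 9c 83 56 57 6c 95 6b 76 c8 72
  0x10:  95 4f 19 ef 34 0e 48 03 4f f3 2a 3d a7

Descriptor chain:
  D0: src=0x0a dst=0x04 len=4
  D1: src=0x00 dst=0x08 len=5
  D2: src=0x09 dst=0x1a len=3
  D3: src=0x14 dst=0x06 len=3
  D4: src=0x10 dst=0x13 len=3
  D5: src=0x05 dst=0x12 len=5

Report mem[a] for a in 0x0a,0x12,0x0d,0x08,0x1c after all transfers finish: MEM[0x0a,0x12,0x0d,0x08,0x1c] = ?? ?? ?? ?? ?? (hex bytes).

MEM[0x0a,0x12,0x0d,0x08,0x1c] = 3a 95 76 48 ef

  after D0: wrote 4B at 0x04 = 6c956b76
  after D1: wrote 5B at 0x08 = 29203aef6c
  after D2: wrote 3B at 0x1a = 203aef
  after D3: wrote 3B at 0x06 = 340e48
  after D4: wrote 3B at 0x13 = 954f19
  after D5: wrote 5B at 0x12 = 95340e4820
query mem[0x0a]=0x3a, mem[0x12]=0x95, mem[0x0d]=0x76, mem[0x08]=0x48, mem[0x1c]=0xef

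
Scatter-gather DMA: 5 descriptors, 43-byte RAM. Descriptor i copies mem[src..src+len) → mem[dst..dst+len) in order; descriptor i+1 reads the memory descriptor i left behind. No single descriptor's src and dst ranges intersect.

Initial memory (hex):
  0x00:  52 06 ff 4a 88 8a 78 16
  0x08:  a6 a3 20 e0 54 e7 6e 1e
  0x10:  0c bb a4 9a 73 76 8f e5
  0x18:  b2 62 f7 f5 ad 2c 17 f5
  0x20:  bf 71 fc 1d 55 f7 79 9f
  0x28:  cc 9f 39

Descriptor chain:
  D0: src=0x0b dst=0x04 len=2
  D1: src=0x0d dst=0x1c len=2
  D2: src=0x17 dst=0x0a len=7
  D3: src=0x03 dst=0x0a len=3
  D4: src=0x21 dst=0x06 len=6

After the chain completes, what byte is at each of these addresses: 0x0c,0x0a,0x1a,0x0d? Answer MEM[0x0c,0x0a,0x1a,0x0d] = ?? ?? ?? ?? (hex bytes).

#0 dst[0x04+2] := {0xe0,0x54}
#1 dst[0x1c+2] := {0xe7,0x6e}
#2 dst[0x0a+7] := {0xe5,0xb2,0x62,0xf7,0xf5,0xe7,0x6e}
#3 dst[0x0a+3] := {0x4a,0xe0,0x54}
#4 dst[0x06+6] := {0x71,0xfc,0x1d,0x55,0xf7,0x79}
query mem[0x0c]=0x54, mem[0x0a]=0xf7, mem[0x1a]=0xf7, mem[0x0d]=0xf7

MEM[0x0c,0x0a,0x1a,0x0d] = 54 f7 f7 f7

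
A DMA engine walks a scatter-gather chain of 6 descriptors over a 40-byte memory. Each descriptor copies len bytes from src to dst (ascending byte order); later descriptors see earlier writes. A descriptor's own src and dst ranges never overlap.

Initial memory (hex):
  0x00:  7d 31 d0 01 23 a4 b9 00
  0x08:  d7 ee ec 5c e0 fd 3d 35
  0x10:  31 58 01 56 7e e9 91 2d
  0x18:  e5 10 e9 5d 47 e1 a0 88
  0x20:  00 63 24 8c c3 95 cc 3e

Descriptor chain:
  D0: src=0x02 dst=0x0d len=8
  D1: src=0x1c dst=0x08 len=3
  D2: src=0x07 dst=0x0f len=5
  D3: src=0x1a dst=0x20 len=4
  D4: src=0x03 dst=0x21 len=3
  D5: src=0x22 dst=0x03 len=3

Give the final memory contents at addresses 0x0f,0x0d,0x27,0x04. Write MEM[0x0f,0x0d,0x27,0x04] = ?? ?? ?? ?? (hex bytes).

#0 dst[0x0d+8] := {0xd0,0x01,0x23,0xa4,0xb9,0x00,0xd7,0xee}
#1 dst[0x08+3] := {0x47,0xe1,0xa0}
#2 dst[0x0f+5] := {0x00,0x47,0xe1,0xa0,0x5c}
#3 dst[0x20+4] := {0xe9,0x5d,0x47,0xe1}
#4 dst[0x21+3] := {0x01,0x23,0xa4}
#5 dst[0x03+3] := {0x23,0xa4,0xc3}
query mem[0x0f]=0x00, mem[0x0d]=0xd0, mem[0x27]=0x3e, mem[0x04]=0xa4

MEM[0x0f,0x0d,0x27,0x04] = 00 d0 3e a4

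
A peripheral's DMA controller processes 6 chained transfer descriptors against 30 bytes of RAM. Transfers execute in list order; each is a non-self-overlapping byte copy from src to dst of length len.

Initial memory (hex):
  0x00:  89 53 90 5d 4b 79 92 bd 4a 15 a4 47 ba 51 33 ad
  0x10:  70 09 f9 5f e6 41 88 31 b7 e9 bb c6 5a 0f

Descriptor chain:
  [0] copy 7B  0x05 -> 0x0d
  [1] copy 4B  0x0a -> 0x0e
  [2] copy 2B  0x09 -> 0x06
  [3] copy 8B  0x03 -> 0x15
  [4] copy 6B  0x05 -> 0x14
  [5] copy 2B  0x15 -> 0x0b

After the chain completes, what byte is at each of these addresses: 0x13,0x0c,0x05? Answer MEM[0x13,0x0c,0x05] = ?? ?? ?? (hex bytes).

[0] 0x05->0x0d len=7 : 79 92 bd 4a 15 a4 47
[1] 0x0a->0x0e len=4 : a4 47 ba 79
[2] 0x09->0x06 len=2 : 15 a4
[3] 0x03->0x15 len=8 : 5d 4b 79 15 a4 4a 15 a4
[4] 0x05->0x14 len=6 : 79 15 a4 4a 15 a4
[5] 0x15->0x0b len=2 : 15 a4
query mem[0x13]=0x47, mem[0x0c]=0xa4, mem[0x05]=0x79

MEM[0x13,0x0c,0x05] = 47 a4 79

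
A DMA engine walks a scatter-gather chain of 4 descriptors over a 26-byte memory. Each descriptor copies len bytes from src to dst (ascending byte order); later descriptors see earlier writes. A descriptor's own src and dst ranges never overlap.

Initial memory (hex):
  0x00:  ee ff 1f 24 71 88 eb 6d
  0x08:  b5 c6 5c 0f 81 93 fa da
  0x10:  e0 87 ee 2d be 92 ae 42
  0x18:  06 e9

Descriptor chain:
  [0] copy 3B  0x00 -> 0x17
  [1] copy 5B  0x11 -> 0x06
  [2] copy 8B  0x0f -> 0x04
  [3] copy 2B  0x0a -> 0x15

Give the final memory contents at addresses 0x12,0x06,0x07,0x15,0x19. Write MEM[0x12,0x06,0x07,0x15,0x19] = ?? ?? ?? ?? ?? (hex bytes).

MEM[0x12,0x06,0x07,0x15,0x19] = ee 87 ee 92 1f

#0 dst[0x17+3] := {0xee,0xff,0x1f}
#1 dst[0x06+5] := {0x87,0xee,0x2d,0xbe,0x92}
#2 dst[0x04+8] := {0xda,0xe0,0x87,0xee,0x2d,0xbe,0x92,0xae}
#3 dst[0x15+2] := {0x92,0xae}
query mem[0x12]=0xee, mem[0x06]=0x87, mem[0x07]=0xee, mem[0x15]=0x92, mem[0x19]=0x1f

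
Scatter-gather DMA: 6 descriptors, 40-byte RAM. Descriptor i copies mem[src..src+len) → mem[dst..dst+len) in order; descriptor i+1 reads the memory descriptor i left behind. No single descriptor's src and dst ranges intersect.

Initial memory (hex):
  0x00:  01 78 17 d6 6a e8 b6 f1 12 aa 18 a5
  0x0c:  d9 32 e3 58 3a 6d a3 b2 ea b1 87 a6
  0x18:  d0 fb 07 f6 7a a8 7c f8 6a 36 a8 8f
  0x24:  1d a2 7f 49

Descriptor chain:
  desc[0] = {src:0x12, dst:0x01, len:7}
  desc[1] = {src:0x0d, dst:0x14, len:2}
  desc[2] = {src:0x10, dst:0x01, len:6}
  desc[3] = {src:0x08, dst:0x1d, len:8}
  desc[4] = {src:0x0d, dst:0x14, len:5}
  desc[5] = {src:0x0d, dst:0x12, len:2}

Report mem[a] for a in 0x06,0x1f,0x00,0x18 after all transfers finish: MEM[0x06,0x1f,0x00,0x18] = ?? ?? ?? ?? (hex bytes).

[0] 0x12->0x01 len=7 : a3 b2 ea b1 87 a6 d0
[1] 0x0d->0x14 len=2 : 32 e3
[2] 0x10->0x01 len=6 : 3a 6d a3 b2 32 e3
[3] 0x08->0x1d len=8 : 12 aa 18 a5 d9 32 e3 58
[4] 0x0d->0x14 len=5 : 32 e3 58 3a 6d
[5] 0x0d->0x12 len=2 : 32 e3
query mem[0x06]=0xe3, mem[0x1f]=0x18, mem[0x00]=0x01, mem[0x18]=0x6d

MEM[0x06,0x1f,0x00,0x18] = e3 18 01 6d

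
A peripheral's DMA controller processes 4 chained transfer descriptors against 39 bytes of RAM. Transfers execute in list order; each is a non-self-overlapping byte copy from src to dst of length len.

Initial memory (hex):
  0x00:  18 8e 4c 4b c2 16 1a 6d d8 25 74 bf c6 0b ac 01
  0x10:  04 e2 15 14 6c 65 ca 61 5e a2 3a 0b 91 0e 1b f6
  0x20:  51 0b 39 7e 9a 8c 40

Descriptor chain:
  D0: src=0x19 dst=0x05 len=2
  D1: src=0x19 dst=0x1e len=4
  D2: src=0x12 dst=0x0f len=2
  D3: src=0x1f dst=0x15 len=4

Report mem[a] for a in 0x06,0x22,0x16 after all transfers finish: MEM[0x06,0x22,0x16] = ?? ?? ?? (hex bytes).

MEM[0x06,0x22,0x16] = 3a 39 0b

D0: mem[0x05..0x06] <- [a2 3a]
D1: mem[0x1e..0x21] <- [a2 3a 0b 91]
D2: mem[0x0f..0x10] <- [15 14]
D3: mem[0x15..0x18] <- [3a 0b 91 39]
query mem[0x06]=0x3a, mem[0x22]=0x39, mem[0x16]=0x0b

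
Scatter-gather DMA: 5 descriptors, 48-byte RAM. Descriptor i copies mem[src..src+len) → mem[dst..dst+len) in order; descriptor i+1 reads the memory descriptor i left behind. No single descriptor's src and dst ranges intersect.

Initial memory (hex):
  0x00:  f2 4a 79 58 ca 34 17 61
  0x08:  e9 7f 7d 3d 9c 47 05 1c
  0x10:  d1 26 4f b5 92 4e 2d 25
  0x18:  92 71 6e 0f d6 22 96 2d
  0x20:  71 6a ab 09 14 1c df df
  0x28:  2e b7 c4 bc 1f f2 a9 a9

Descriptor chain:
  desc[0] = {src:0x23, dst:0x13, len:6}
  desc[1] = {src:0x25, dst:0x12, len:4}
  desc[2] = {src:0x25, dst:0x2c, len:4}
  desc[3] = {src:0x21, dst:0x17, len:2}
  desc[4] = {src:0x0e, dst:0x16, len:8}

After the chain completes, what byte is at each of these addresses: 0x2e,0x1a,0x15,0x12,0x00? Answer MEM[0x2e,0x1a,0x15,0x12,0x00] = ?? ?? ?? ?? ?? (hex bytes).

MEM[0x2e,0x1a,0x15,0x12,0x00] = df 1c 2e 1c f2

#0 dst[0x13+6] := {0x09,0x14,0x1c,0xdf,0xdf,0x2e}
#1 dst[0x12+4] := {0x1c,0xdf,0xdf,0x2e}
#2 dst[0x2c+4] := {0x1c,0xdf,0xdf,0x2e}
#3 dst[0x17+2] := {0x6a,0xab}
#4 dst[0x16+8] := {0x05,0x1c,0xd1,0x26,0x1c,0xdf,0xdf,0x2e}
query mem[0x2e]=0xdf, mem[0x1a]=0x1c, mem[0x15]=0x2e, mem[0x12]=0x1c, mem[0x00]=0xf2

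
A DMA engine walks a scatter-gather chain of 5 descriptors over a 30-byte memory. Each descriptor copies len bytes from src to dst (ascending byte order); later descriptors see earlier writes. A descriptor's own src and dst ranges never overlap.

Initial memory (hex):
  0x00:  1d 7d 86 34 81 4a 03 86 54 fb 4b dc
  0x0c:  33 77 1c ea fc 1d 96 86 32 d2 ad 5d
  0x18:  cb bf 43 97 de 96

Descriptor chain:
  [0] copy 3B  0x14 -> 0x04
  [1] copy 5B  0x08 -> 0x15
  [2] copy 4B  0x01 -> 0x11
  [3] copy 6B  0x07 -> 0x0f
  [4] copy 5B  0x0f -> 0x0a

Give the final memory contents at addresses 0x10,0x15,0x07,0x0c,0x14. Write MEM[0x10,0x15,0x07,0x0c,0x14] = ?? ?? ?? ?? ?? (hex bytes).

MEM[0x10,0x15,0x07,0x0c,0x14] = 54 54 86 fb 33

D0: mem[0x04..0x06] <- [32 d2 ad]
D1: mem[0x15..0x19] <- [54 fb 4b dc 33]
D2: mem[0x11..0x14] <- [7d 86 34 32]
D3: mem[0x0f..0x14] <- [86 54 fb 4b dc 33]
D4: mem[0x0a..0x0e] <- [86 54 fb 4b dc]
query mem[0x10]=0x54, mem[0x15]=0x54, mem[0x07]=0x86, mem[0x0c]=0xfb, mem[0x14]=0x33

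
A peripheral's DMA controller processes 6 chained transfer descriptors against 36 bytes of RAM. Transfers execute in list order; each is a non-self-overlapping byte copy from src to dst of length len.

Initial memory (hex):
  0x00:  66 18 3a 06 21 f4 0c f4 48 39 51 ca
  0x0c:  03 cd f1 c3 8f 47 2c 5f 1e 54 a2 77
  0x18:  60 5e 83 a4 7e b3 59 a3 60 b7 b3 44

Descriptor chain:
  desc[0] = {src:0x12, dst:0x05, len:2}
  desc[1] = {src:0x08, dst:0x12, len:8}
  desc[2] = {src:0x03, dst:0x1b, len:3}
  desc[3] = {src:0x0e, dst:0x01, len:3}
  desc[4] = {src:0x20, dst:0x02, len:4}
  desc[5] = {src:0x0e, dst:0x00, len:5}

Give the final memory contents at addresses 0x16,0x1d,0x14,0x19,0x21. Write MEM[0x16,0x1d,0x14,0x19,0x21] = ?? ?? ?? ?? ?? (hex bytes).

MEM[0x16,0x1d,0x14,0x19,0x21] = 03 2c 51 c3 b7

D0: mem[0x05..0x06] <- [2c 5f]
D1: mem[0x12..0x19] <- [48 39 51 ca 03 cd f1 c3]
D2: mem[0x1b..0x1d] <- [06 21 2c]
D3: mem[0x01..0x03] <- [f1 c3 8f]
D4: mem[0x02..0x05] <- [60 b7 b3 44]
D5: mem[0x00..0x04] <- [f1 c3 8f 47 48]
query mem[0x16]=0x03, mem[0x1d]=0x2c, mem[0x14]=0x51, mem[0x19]=0xc3, mem[0x21]=0xb7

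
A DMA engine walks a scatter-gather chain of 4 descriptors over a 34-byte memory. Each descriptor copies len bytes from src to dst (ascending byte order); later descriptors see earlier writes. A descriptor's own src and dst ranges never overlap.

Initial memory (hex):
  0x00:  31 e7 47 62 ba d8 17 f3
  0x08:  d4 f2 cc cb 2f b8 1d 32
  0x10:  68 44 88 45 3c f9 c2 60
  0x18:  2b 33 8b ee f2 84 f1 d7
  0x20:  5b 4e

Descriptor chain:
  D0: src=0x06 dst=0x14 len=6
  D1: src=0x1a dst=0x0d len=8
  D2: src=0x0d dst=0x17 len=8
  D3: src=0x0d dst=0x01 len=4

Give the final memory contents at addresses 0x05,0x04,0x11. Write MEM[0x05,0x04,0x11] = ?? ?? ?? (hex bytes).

MEM[0x05,0x04,0x11] = d8 84 f1

#0 dst[0x14+6] := {0x17,0xf3,0xd4,0xf2,0xcc,0xcb}
#1 dst[0x0d+8] := {0x8b,0xee,0xf2,0x84,0xf1,0xd7,0x5b,0x4e}
#2 dst[0x17+8] := {0x8b,0xee,0xf2,0x84,0xf1,0xd7,0x5b,0x4e}
#3 dst[0x01+4] := {0x8b,0xee,0xf2,0x84}
query mem[0x05]=0xd8, mem[0x04]=0x84, mem[0x11]=0xf1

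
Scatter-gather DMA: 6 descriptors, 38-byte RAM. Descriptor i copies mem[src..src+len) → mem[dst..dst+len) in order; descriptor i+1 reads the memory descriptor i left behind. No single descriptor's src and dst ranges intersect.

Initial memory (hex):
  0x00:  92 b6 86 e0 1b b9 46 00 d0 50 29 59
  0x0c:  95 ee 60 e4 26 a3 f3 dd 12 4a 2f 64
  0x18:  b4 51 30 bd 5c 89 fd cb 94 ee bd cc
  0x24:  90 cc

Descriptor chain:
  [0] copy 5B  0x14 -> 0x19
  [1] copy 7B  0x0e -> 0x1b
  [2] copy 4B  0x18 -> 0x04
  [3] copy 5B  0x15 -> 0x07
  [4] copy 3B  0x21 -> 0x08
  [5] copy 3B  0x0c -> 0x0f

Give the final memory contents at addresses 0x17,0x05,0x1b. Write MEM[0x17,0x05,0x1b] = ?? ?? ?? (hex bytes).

MEM[0x17,0x05,0x1b] = 64 12 60

#0 dst[0x19+5] := {0x12,0x4a,0x2f,0x64,0xb4}
#1 dst[0x1b+7] := {0x60,0xe4,0x26,0xa3,0xf3,0xdd,0x12}
#2 dst[0x04+4] := {0xb4,0x12,0x4a,0x60}
#3 dst[0x07+5] := {0x4a,0x2f,0x64,0xb4,0x12}
#4 dst[0x08+3] := {0x12,0xbd,0xcc}
#5 dst[0x0f+3] := {0x95,0xee,0x60}
query mem[0x17]=0x64, mem[0x05]=0x12, mem[0x1b]=0x60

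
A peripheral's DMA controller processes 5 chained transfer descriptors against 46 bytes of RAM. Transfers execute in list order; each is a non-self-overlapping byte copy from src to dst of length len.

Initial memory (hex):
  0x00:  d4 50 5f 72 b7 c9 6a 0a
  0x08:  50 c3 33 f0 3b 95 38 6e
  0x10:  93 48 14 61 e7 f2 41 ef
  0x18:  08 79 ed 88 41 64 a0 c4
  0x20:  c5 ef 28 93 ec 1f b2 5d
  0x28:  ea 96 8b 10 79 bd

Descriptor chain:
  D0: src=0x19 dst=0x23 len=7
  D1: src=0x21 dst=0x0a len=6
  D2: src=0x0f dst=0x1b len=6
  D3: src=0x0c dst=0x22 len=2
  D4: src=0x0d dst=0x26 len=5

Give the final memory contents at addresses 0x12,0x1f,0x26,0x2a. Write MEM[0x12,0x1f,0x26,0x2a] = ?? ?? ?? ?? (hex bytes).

MEM[0x12,0x1f,0x26,0x2a] = 14 61 ed 48

#0 dst[0x23+7] := {0x79,0xed,0x88,0x41,0x64,0xa0,0xc4}
#1 dst[0x0a+6] := {0xef,0x28,0x79,0xed,0x88,0x41}
#2 dst[0x1b+6] := {0x41,0x93,0x48,0x14,0x61,0xe7}
#3 dst[0x22+2] := {0x79,0xed}
#4 dst[0x26+5] := {0xed,0x88,0x41,0x93,0x48}
query mem[0x12]=0x14, mem[0x1f]=0x61, mem[0x26]=0xed, mem[0x2a]=0x48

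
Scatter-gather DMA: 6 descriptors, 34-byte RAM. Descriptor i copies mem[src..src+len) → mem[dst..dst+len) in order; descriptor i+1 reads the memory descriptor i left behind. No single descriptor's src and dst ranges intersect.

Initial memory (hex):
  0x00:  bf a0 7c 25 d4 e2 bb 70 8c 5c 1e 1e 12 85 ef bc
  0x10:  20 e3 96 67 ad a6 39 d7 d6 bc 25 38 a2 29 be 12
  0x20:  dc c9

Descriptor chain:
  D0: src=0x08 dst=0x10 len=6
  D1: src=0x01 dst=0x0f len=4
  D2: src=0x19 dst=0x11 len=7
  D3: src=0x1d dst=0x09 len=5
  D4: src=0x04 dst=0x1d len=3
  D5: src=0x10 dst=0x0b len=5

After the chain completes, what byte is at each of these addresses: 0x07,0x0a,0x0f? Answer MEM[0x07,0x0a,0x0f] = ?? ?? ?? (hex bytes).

[0] 0x08->0x10 len=6 : 8c 5c 1e 1e 12 85
[1] 0x01->0x0f len=4 : a0 7c 25 d4
[2] 0x19->0x11 len=7 : bc 25 38 a2 29 be 12
[3] 0x1d->0x09 len=5 : 29 be 12 dc c9
[4] 0x04->0x1d len=3 : d4 e2 bb
[5] 0x10->0x0b len=5 : 7c bc 25 38 a2
query mem[0x07]=0x70, mem[0x0a]=0xbe, mem[0x0f]=0xa2

MEM[0x07,0x0a,0x0f] = 70 be a2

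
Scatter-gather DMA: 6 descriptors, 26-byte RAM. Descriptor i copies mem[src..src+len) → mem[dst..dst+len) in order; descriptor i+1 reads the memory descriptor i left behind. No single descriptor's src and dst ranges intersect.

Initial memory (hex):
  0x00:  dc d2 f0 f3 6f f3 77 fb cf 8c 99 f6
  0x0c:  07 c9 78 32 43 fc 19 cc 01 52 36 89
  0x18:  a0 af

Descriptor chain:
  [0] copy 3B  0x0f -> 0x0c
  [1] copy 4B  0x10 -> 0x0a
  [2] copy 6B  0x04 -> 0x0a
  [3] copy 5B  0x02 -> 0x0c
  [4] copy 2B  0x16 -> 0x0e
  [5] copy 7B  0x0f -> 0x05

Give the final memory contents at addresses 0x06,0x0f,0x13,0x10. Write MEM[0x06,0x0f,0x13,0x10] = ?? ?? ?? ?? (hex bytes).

[0] 0x0f->0x0c len=3 : 32 43 fc
[1] 0x10->0x0a len=4 : 43 fc 19 cc
[2] 0x04->0x0a len=6 : 6f f3 77 fb cf 8c
[3] 0x02->0x0c len=5 : f0 f3 6f f3 77
[4] 0x16->0x0e len=2 : 36 89
[5] 0x0f->0x05 len=7 : 89 77 fc 19 cc 01 52
query mem[0x06]=0x77, mem[0x0f]=0x89, mem[0x13]=0xcc, mem[0x10]=0x77

MEM[0x06,0x0f,0x13,0x10] = 77 89 cc 77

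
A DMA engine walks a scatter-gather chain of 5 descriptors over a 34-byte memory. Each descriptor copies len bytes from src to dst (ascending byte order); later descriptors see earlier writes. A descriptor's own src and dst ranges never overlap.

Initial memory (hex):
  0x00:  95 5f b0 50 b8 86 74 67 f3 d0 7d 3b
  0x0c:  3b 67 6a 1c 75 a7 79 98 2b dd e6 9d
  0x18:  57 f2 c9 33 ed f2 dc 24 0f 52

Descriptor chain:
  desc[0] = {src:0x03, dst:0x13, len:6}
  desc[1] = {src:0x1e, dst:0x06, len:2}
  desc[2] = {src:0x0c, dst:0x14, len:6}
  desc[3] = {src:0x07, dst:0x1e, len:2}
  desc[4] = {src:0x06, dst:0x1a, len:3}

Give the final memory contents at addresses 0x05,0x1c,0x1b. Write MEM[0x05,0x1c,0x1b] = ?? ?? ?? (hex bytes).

D0: mem[0x13..0x18] <- [50 b8 86 74 67 f3]
D1: mem[0x06..0x07] <- [dc 24]
D2: mem[0x14..0x19] <- [3b 67 6a 1c 75 a7]
D3: mem[0x1e..0x1f] <- [24 f3]
D4: mem[0x1a..0x1c] <- [dc 24 f3]
query mem[0x05]=0x86, mem[0x1c]=0xf3, mem[0x1b]=0x24

MEM[0x05,0x1c,0x1b] = 86 f3 24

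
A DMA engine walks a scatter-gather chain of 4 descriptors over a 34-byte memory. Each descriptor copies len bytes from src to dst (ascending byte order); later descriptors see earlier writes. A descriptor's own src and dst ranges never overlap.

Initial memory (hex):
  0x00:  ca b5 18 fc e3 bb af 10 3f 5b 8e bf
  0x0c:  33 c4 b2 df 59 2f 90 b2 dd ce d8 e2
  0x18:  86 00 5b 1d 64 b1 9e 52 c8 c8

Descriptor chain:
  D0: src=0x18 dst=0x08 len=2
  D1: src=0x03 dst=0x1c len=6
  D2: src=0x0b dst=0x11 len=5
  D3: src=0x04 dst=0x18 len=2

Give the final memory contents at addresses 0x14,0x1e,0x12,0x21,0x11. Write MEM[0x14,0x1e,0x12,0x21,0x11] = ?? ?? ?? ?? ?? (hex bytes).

[0] 0x18->0x08 len=2 : 86 00
[1] 0x03->0x1c len=6 : fc e3 bb af 10 86
[2] 0x0b->0x11 len=5 : bf 33 c4 b2 df
[3] 0x04->0x18 len=2 : e3 bb
query mem[0x14]=0xb2, mem[0x1e]=0xbb, mem[0x12]=0x33, mem[0x21]=0x86, mem[0x11]=0xbf

MEM[0x14,0x1e,0x12,0x21,0x11] = b2 bb 33 86 bf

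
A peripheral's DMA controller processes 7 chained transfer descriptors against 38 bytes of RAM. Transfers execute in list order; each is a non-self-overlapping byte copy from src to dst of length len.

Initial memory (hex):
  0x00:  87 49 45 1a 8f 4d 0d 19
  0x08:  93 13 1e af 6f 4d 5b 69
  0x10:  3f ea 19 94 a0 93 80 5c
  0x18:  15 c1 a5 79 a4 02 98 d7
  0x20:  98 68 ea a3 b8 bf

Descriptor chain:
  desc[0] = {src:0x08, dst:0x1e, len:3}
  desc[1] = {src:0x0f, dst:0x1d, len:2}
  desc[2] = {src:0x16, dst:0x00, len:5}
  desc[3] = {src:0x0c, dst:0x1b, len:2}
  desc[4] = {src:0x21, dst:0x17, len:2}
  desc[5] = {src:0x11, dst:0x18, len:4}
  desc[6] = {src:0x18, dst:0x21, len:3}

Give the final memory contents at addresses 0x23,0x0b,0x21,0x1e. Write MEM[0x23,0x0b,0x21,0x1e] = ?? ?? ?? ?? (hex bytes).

[0] 0x08->0x1e len=3 : 93 13 1e
[1] 0x0f->0x1d len=2 : 69 3f
[2] 0x16->0x00 len=5 : 80 5c 15 c1 a5
[3] 0x0c->0x1b len=2 : 6f 4d
[4] 0x21->0x17 len=2 : 68 ea
[5] 0x11->0x18 len=4 : ea 19 94 a0
[6] 0x18->0x21 len=3 : ea 19 94
query mem[0x23]=0x94, mem[0x0b]=0xaf, mem[0x21]=0xea, mem[0x1e]=0x3f

MEM[0x23,0x0b,0x21,0x1e] = 94 af ea 3f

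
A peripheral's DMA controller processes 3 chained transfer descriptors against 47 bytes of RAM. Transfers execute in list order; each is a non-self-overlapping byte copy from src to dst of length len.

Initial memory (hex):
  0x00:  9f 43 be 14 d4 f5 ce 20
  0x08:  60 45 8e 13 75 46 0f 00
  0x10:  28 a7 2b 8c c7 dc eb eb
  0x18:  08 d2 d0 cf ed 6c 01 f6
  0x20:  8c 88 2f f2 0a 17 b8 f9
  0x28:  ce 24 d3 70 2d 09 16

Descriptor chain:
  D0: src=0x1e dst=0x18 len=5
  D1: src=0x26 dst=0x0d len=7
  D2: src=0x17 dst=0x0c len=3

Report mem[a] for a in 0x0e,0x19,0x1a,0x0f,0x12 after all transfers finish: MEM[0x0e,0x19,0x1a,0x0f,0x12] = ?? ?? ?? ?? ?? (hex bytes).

[0] 0x1e->0x18 len=5 : 01 f6 8c 88 2f
[1] 0x26->0x0d len=7 : b8 f9 ce 24 d3 70 2d
[2] 0x17->0x0c len=3 : eb 01 f6
query mem[0x0e]=0xf6, mem[0x19]=0xf6, mem[0x1a]=0x8c, mem[0x0f]=0xce, mem[0x12]=0x70

MEM[0x0e,0x19,0x1a,0x0f,0x12] = f6 f6 8c ce 70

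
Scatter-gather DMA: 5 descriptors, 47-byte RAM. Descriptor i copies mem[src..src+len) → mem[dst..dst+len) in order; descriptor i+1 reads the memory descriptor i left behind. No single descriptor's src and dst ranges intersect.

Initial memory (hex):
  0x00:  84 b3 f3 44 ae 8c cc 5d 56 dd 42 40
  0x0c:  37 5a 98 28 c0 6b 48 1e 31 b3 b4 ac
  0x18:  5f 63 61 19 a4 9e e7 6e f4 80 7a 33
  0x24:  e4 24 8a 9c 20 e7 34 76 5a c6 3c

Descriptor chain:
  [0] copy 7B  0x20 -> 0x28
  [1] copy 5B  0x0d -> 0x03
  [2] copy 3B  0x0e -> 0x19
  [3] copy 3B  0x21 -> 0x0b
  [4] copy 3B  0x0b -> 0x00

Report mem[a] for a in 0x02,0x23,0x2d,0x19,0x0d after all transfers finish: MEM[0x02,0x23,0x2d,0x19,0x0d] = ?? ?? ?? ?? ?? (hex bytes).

MEM[0x02,0x23,0x2d,0x19,0x0d] = 33 33 24 98 33

  after D0: wrote 7B at 0x28 = f4807a33e4248a
  after D1: wrote 5B at 0x03 = 5a9828c06b
  after D2: wrote 3B at 0x19 = 9828c0
  after D3: wrote 3B at 0x0b = 807a33
  after D4: wrote 3B at 0x00 = 807a33
query mem[0x02]=0x33, mem[0x23]=0x33, mem[0x2d]=0x24, mem[0x19]=0x98, mem[0x0d]=0x33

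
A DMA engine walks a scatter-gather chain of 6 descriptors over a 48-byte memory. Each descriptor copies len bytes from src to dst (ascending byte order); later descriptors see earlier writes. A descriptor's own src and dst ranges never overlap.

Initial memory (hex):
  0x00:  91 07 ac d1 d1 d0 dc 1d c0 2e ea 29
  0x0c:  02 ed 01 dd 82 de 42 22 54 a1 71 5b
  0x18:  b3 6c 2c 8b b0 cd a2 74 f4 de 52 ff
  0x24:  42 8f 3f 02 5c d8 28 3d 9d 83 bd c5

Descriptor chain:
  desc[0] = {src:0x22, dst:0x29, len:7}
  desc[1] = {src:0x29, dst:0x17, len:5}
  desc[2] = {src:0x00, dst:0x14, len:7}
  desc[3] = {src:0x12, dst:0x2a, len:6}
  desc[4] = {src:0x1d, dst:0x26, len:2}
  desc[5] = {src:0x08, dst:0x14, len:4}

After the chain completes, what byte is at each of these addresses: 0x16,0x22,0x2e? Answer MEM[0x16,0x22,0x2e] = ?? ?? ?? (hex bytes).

[0] 0x22->0x29 len=7 : 52 ff 42 8f 3f 02 5c
[1] 0x29->0x17 len=5 : 52 ff 42 8f 3f
[2] 0x00->0x14 len=7 : 91 07 ac d1 d1 d0 dc
[3] 0x12->0x2a len=6 : 42 22 91 07 ac d1
[4] 0x1d->0x26 len=2 : cd a2
[5] 0x08->0x14 len=4 : c0 2e ea 29
query mem[0x16]=0xea, mem[0x22]=0x52, mem[0x2e]=0xac

MEM[0x16,0x22,0x2e] = ea 52 ac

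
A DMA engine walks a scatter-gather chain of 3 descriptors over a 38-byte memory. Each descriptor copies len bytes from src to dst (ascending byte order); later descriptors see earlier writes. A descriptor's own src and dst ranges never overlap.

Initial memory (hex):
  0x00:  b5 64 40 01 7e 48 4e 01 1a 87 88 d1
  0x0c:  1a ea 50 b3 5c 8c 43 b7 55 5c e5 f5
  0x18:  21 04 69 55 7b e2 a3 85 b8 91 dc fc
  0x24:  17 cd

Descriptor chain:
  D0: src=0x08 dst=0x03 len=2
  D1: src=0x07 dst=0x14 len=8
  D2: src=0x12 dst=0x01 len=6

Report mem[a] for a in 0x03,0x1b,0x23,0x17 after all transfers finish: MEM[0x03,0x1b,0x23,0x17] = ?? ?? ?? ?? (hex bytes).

[0] 0x08->0x03 len=2 : 1a 87
[1] 0x07->0x14 len=8 : 01 1a 87 88 d1 1a ea 50
[2] 0x12->0x01 len=6 : 43 b7 01 1a 87 88
query mem[0x03]=0x01, mem[0x1b]=0x50, mem[0x23]=0xfc, mem[0x17]=0x88

MEM[0x03,0x1b,0x23,0x17] = 01 50 fc 88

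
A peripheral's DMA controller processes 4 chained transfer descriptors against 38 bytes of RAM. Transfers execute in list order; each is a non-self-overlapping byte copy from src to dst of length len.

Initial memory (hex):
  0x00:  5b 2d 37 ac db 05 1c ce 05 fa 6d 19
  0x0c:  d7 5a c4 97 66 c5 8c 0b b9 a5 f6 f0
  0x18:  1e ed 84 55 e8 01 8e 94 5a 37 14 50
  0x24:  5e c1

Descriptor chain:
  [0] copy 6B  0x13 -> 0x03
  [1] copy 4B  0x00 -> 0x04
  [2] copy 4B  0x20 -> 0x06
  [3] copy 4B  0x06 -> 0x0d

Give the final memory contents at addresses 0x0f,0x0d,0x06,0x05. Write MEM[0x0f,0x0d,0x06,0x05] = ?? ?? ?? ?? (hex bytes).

MEM[0x0f,0x0d,0x06,0x05] = 14 5a 5a 2d

#0 dst[0x03+6] := {0x0b,0xb9,0xa5,0xf6,0xf0,0x1e}
#1 dst[0x04+4] := {0x5b,0x2d,0x37,0x0b}
#2 dst[0x06+4] := {0x5a,0x37,0x14,0x50}
#3 dst[0x0d+4] := {0x5a,0x37,0x14,0x50}
query mem[0x0f]=0x14, mem[0x0d]=0x5a, mem[0x06]=0x5a, mem[0x05]=0x2d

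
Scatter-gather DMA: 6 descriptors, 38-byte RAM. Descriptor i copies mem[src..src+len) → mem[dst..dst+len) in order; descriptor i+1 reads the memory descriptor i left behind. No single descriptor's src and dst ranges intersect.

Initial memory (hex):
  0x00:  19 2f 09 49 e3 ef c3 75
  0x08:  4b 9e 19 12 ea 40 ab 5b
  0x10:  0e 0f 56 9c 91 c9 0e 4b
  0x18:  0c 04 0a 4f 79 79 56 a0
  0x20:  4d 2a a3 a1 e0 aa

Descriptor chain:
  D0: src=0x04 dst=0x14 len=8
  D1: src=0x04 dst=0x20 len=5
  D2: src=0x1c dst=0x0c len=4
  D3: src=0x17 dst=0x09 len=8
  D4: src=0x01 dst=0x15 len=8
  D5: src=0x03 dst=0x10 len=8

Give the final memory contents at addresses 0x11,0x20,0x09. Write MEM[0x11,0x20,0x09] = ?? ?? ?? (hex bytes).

D0: mem[0x14..0x1b] <- [e3 ef c3 75 4b 9e 19 12]
D1: mem[0x20..0x24] <- [e3 ef c3 75 4b]
D2: mem[0x0c..0x0f] <- [79 79 56 a0]
D3: mem[0x09..0x10] <- [75 4b 9e 19 12 79 79 56]
D4: mem[0x15..0x1c] <- [2f 09 49 e3 ef c3 75 4b]
D5: mem[0x10..0x17] <- [49 e3 ef c3 75 4b 75 4b]
query mem[0x11]=0xe3, mem[0x20]=0xe3, mem[0x09]=0x75

MEM[0x11,0x20,0x09] = e3 e3 75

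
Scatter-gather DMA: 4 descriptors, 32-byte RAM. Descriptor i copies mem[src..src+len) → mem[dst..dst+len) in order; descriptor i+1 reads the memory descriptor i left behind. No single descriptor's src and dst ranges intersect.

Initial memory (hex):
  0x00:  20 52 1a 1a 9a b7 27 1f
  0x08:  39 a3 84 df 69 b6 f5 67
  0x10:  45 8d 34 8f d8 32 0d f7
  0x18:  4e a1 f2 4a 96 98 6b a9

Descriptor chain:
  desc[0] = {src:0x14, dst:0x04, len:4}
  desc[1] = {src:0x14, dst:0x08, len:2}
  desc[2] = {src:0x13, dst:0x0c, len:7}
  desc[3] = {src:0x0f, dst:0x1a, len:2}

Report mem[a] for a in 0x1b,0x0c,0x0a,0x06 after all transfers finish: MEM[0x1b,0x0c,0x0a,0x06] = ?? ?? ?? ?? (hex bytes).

MEM[0x1b,0x0c,0x0a,0x06] = f7 8f 84 0d

[0] 0x14->0x04 len=4 : d8 32 0d f7
[1] 0x14->0x08 len=2 : d8 32
[2] 0x13->0x0c len=7 : 8f d8 32 0d f7 4e a1
[3] 0x0f->0x1a len=2 : 0d f7
query mem[0x1b]=0xf7, mem[0x0c]=0x8f, mem[0x0a]=0x84, mem[0x06]=0x0d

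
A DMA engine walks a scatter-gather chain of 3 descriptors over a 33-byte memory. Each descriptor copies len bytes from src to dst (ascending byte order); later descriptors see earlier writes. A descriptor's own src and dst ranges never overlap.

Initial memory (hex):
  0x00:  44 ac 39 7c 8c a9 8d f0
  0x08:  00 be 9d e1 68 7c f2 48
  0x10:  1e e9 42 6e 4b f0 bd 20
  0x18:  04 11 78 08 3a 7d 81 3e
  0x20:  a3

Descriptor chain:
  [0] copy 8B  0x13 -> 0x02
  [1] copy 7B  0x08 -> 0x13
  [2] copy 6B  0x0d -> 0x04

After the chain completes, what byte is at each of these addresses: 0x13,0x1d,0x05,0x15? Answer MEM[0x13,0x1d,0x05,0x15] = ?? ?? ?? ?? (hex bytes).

MEM[0x13,0x1d,0x05,0x15] = 11 7d f2 9d

[0] 0x13->0x02 len=8 : 6e 4b f0 bd 20 04 11 78
[1] 0x08->0x13 len=7 : 11 78 9d e1 68 7c f2
[2] 0x0d->0x04 len=6 : 7c f2 48 1e e9 42
query mem[0x13]=0x11, mem[0x1d]=0x7d, mem[0x05]=0xf2, mem[0x15]=0x9d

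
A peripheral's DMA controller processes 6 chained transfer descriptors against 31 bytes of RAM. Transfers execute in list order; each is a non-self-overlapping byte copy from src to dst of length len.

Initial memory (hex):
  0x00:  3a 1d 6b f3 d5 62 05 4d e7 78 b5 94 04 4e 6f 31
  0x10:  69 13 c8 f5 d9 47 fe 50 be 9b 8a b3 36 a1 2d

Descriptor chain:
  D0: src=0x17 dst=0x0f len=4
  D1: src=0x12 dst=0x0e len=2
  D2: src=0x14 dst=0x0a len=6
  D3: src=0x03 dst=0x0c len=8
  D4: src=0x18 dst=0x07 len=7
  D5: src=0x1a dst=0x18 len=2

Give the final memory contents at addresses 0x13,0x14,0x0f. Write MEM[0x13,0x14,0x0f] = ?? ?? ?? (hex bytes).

#0 dst[0x0f+4] := {0x50,0xbe,0x9b,0x8a}
#1 dst[0x0e+2] := {0x8a,0xf5}
#2 dst[0x0a+6] := {0xd9,0x47,0xfe,0x50,0xbe,0x9b}
#3 dst[0x0c+8] := {0xf3,0xd5,0x62,0x05,0x4d,0xe7,0x78,0xd9}
#4 dst[0x07+7] := {0xbe,0x9b,0x8a,0xb3,0x36,0xa1,0x2d}
#5 dst[0x18+2] := {0x8a,0xb3}
query mem[0x13]=0xd9, mem[0x14]=0xd9, mem[0x0f]=0x05

MEM[0x13,0x14,0x0f] = d9 d9 05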